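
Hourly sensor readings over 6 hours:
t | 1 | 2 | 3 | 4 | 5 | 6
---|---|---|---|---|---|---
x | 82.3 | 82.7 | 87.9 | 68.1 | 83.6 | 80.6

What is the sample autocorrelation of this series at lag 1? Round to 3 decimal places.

-0.488

Mean x̄ = (82.3 + 82.7 + 87.9 + 68.1 + 83.6 + 80.6)/6 = 80.8667
Deviations from mean: 1.4333, 1.8333, 7.0333, -12.7667, 2.7333, -0.2667
Numerator Σ_{t=1}^{5}(x_t−x̄)(x_{t+1}−x̄) = -109.8944
Denominator Σ(x_t−x̄)² = 225.4133
r_1 = -109.8944 / 225.4133 = -0.488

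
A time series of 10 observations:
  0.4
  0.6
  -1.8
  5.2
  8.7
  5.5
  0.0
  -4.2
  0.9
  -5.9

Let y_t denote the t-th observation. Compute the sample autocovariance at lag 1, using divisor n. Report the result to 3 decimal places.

Mean ȳ = (0.4 + 0.6 − 1.8 + 5.2 + 8.7 + 5.5 + 0.0 − 4.2 + 0.9 − 5.9)/10 = 0.9400
Σ_{t=1}^{9}(y_t−ȳ)(y_{t+1}−ȳ) = 58.9104
γ_1 = 58.9104 / 10 = 5.891

5.891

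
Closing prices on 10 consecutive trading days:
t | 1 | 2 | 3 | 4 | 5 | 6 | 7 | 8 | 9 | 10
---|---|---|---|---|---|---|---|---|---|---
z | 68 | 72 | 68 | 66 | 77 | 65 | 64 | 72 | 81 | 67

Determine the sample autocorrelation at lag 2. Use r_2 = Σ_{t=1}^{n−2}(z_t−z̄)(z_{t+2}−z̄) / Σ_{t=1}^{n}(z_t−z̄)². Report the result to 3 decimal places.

-0.449

Mean z̄ = (68 + 72 + 68 + 66 + 77 + 65 + 64 + 72 + 81 + 67)/10 = 70.0000
Numerator Σ_{t=1}^{8}(z_t−z̄)(z_{t+2}−z̄) = -122.0000
Denominator Σ(z_t−z̄)² = 272.0000
r_2 = -122.0000 / 272.0000 = -0.449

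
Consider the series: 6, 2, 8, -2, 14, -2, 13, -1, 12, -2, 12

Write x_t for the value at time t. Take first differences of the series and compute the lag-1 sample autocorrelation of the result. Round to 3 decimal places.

First differences Δx: -4, 6, -10, 16, -16, 15, -14, 13, -14, 14
Mean of differences = 0.6000
Numerator Σ(Δx_t−Δx̄)(Δx_{t+1}−Δx̄) = -1507.9600
Denominator Σ(Δx_t−Δx̄)² = 1642.4000
r_1(Δx) = -1507.9600 / 1642.4000 = -0.918

-0.918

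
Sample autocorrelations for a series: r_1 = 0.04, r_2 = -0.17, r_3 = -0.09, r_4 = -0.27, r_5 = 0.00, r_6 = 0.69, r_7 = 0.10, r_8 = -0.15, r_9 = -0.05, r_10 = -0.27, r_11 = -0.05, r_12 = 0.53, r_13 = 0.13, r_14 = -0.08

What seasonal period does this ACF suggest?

The largest autocorrelation is r_6 = 0.69, with a weaker echo at lag 12 (0.53); the remaining lags stay at or below 0.13.
The dominant spike at lag 6 indicates a seasonal period of 6.

6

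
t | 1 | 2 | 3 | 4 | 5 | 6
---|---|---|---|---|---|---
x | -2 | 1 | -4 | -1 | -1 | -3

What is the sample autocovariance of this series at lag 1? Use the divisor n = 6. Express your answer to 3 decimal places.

Mean x̄ = (-2 + 1 − 4 − 1 − 1 − 3)/6 = -1.6667
Deviations: -0.3333, 2.6667, -2.3333, 0.6667, 0.6667, -1.3333
Σ_{t=1}^{5}(x_t−x̄)(x_{t+1}−x̄) = -9.1111
γ_1 = -9.1111 / 6 = -1.519

-1.519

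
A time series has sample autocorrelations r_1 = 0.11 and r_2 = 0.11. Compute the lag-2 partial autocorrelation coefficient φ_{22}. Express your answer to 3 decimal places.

0.099

φ_{22} = (r_2 − r_1²) / (1 − r_1²)
r_1² = (0.11)² = 0.0121
Numerator = 0.11 − 0.0121 = 0.0979; denominator = 1 − 0.0121 = 0.9879
φ_{22} = 0.0979 / 0.9879 = 0.099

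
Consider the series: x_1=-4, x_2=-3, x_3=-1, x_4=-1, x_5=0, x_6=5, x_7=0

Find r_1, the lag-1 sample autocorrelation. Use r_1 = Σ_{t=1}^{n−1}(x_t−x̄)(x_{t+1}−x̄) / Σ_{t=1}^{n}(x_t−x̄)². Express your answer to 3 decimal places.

Mean x̄ = (-4 − 3 − 1 − 1 + 0 + 5 + 0)/7 = -0.5714
Deviations from mean: -3.4286, -2.4286, -0.4286, -0.4286, 0.5714, 5.5714, 0.5714
Numerator Σ_{t=1}^{6}(x_t−x̄)(x_{t+1}−x̄) = 15.6735
Denominator Σ(x_t−x̄)² = 49.7143
r_1 = 15.6735 / 49.7143 = 0.315

0.315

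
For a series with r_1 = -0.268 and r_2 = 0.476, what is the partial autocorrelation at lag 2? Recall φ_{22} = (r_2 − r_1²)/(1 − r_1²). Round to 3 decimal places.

0.435

φ_{22} = (r_2 − r_1²) / (1 − r_1²)
r_1² = (-0.268)² = 0.071824
Numerator = 0.476 − 0.0718 = 0.4042; denominator = 1 − 0.0718 = 0.9282
φ_{22} = 0.4042 / 0.9282 = 0.435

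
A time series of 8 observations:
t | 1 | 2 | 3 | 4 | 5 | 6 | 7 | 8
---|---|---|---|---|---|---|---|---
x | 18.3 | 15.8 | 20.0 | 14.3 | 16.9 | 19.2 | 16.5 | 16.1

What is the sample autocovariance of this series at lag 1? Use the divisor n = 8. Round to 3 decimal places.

-1.747

Mean x̄ = (18.3 + 15.8 + 20.0 + 14.3 + 16.9 + 19.2 + 16.5 + 16.1)/8 = 17.1375
Σ_{t=1}^{7}(x_t−x̄)(x_{t+1}−x̄) = -13.9752
γ_1 = -13.9752 / 8 = -1.747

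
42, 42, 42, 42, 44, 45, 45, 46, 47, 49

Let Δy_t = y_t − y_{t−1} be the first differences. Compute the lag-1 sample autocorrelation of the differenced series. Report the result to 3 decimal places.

0.091

First differences Δy: 0, 0, 0, 2, 1, 0, 1, 1, 2
Mean of differences = 0.7778
Numerator Σ(Δy_t−Δȳ)(Δy_{t+1}−Δȳ) = 0.5062
Denominator Σ(Δy_t−Δȳ)² = 5.5556
r_1(Δy) = 0.5062 / 5.5556 = 0.091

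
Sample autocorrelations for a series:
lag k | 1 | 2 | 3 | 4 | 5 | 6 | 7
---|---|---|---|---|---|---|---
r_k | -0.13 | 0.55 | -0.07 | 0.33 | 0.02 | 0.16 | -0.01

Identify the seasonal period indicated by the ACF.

2

The largest autocorrelation is r_2 = 0.55, with weaker echoes at lags 4 (0.33) and 6 (0.16); the remaining lags stay at or below 0.02.
The dominant spike at lag 2 indicates a seasonal period of 2.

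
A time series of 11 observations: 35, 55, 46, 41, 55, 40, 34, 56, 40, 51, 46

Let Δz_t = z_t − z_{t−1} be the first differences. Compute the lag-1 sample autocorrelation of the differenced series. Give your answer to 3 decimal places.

-0.564

First differences Δz: 20, -9, -5, 14, -15, -6, 22, -16, 11, -5
Mean of differences = 1.1000
Numerator Σ(Δz_t−Δz̄)(Δz_{t+1}−Δz̄) = -1036.8100
Denominator Σ(Δz_t−Δz̄)² = 1836.9000
r_1(Δz) = -1036.8100 / 1836.9000 = -0.564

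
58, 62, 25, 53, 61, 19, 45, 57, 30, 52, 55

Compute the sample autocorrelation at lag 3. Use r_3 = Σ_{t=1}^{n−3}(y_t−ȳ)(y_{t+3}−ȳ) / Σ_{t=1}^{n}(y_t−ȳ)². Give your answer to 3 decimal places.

0.673

Mean ȳ = (58 + 62 + 25 + 53 + 61 + 19 + 45 + 57 + 30 + 52 + 55)/11 = 47.0000
Numerator Σ_{t=1}^{8}(y_t−ȳ)(y_{t+3}−ȳ) = 1566.0000
Denominator Σ(y_t−ȳ)² = 2328.0000
r_3 = 1566.0000 / 2328.0000 = 0.673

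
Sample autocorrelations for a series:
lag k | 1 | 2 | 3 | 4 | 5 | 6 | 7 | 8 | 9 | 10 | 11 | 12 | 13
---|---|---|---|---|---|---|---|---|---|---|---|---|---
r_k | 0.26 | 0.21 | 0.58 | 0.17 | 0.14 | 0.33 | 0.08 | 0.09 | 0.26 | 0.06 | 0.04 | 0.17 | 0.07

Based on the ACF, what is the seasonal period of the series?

3

The largest autocorrelation is r_3 = 0.58, with a weaker echo at lag 6 (0.33); the remaining lags stay at or below 0.26. The elevated value at lag 1 (0.26), dropping to 0.21 at lag 2, reflects decaying short-term dependence rather than seasonality.
The dominant spike at lag 3 indicates a seasonal period of 3.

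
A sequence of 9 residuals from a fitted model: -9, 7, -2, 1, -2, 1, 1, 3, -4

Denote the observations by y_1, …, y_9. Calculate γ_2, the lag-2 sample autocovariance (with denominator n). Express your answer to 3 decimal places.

2.907

Mean ȳ = (-9 + 7 − 2 + 1 − 2 + 1 + 1 + 3 − 4)/9 = -0.4444
Σ_{t=1}^{7}(y_t−ȳ)(y_{t+2}−ȳ) = 26.1605
γ_2 = 26.1605 / 9 = 2.907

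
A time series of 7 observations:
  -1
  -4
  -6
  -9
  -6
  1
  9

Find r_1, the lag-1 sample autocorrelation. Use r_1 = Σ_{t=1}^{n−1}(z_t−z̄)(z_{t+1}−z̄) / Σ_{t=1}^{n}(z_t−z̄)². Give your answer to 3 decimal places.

Mean z̄ = (-1 − 4 − 6 − 9 − 6 + 1 + 9)/7 = -2.2857
Deviations from mean: 1.2857, -1.7143, -3.7143, -6.7143, -3.7143, 3.2857, 11.2857
Σ(z_t−z̄)(z_{t+1}−z̄) = (-2.2041) + (6.3673) + (24.9388) + (24.9388) + (-12.2041) + (37.0816) = 78.9184
Denominator Σ(z_t−z̄)² = 215.4286
r_1 = 78.9184 / 215.4286 = 0.366

0.366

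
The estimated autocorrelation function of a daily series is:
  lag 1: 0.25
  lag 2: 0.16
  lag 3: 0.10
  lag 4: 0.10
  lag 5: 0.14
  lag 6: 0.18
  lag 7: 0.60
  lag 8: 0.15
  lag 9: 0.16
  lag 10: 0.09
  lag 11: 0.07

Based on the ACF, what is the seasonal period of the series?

The largest autocorrelation is r_7 = 0.60; the remaining lags stay at or below 0.25. The elevated value at lag 1 (0.25), dropping to 0.16 at lag 2, reflects decaying short-term dependence rather than seasonality.
The dominant spike at lag 7 indicates a seasonal period of 7.

7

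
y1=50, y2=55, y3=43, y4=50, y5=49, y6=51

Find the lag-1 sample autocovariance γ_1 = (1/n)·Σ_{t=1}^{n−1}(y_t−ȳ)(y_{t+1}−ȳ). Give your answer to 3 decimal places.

Mean ȳ = (50 + 55 + 43 + 50 + 49 + 51)/6 = 49.6667
Deviations: 0.3333, 5.3333, -6.6667, 0.3333, -0.6667, 1.3333
Σ_{t=1}^{5}(y_t−ȳ)(y_{t+1}−ȳ) = -37.1111
γ_1 = -37.1111 / 6 = -6.185

-6.185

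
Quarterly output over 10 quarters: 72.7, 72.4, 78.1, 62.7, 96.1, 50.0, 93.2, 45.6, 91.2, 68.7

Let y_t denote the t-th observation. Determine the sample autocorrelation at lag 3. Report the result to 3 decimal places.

-0.546

Mean ȳ = (72.7 + 72.4 + 78.1 + 62.7 + 96.1 + 50.0 + 93.2 + 45.6 + 91.2 + 68.7)/10 = 73.0700
Σ(y_t−ȳ)(y_{t+3}−ȳ) = (3.8369) + (-15.4301) + (-116.0421) + (-208.7481) + (-632.6341) + (-418.2591) + (-87.9681) = -1475.2447
Denominator Σ(y_t−ȳ)² = 2703.6410
r_3 = -1475.2447 / 2703.6410 = -0.546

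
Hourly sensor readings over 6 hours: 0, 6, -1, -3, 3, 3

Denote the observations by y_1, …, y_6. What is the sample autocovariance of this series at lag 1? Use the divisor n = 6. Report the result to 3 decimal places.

-1.907

Mean ȳ = (0 + 6 − 1 − 3 + 3 + 3)/6 = 1.3333
Σ_{t=1}^{5}(y_t−ȳ)(y_{t+1}−ȳ) = -11.4444
γ_1 = -11.4444 / 6 = -1.907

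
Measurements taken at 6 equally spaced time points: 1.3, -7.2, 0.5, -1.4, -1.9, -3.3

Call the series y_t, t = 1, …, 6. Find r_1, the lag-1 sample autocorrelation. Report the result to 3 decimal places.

-0.621

Mean ȳ = (1.3 − 7.2 + 0.5 − 1.4 − 1.9 − 3.3)/6 = -2.0000
Deviations from mean: 3.3000, -5.2000, 2.5000, 0.6000, 0.1000, -1.3000
Numerator Σ_{t=1}^{5}(y_t−ȳ)(y_{t+1}−ȳ) = -28.7300
Denominator Σ(y_t−ȳ)² = 46.2400
r_1 = -28.7300 / 46.2400 = -0.621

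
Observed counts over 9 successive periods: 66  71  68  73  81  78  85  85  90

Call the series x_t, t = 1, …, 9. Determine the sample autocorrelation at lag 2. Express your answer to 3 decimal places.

Mean x̄ = (66 + 71 + 68 + 73 + 81 + 78 + 85 + 85 + 90)/9 = 77.4444
Numerator Σ_{t=1}^{7}(x_t−x̄)(x_{t+2}−x̄) = 226.6049
Denominator Σ(x_t−x̄)² = 566.2222
r_2 = 226.6049 / 566.2222 = 0.400

0.400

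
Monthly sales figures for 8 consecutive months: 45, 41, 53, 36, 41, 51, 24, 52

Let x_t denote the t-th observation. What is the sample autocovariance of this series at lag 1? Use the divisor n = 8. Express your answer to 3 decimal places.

-52.564

Mean x̄ = (45 + 41 + 53 + 36 + 41 + 51 + 24 + 52)/8 = 42.8750
Deviations: 2.1250, -1.8750, 10.1250, -6.8750, -1.8750, 8.1250, -18.8750, 9.1250
Σ_{t=1}^{7}(x_t−x̄)(x_{t+1}−x̄) = -420.5156
γ_1 = -420.5156 / 8 = -52.564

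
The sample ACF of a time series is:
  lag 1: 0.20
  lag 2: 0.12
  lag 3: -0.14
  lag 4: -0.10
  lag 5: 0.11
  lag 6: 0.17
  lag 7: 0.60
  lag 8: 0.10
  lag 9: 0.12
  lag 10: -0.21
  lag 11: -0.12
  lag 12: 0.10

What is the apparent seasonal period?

The largest autocorrelation is r_7 = 0.60; the remaining lags stay at or below 0.20. The elevated value at lag 1 (0.20), dropping to 0.12 at lag 2, reflects decaying short-term dependence rather than seasonality.
The dominant spike at lag 7 indicates a seasonal period of 7.

7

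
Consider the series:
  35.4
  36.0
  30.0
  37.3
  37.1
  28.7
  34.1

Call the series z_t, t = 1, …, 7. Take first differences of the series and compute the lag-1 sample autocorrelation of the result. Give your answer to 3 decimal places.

-0.498

First differences Δz: 0.6, -6.0, 7.3, -0.2, -8.4, 5.4
Mean of differences = -0.2167
Numerator Σ(Δz_t−Δz̄)(Δz_{t+1}−Δz̄) = -94.1686
Denominator Σ(Δz_t−Δz̄)² = 189.1283
r_1(Δz) = -94.1686 / 189.1283 = -0.498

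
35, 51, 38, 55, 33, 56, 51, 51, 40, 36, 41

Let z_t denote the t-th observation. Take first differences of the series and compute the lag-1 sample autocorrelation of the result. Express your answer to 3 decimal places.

First differences Δz: 16, -13, 17, -22, 23, -5, 0, -11, -4, 5
Mean of differences = 0.6000
Numerator Σ(Δz_t−Δz̄)(Δz_{t+1}−Δz̄) = -1391.3600
Denominator Σ(Δz_t−Δz̄)² = 1910.4000
r_1(Δz) = -1391.3600 / 1910.4000 = -0.728

-0.728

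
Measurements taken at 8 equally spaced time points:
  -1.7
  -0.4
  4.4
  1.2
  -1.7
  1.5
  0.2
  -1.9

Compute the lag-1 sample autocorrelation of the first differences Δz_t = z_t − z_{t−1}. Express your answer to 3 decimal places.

-0.176

First differences Δz: 1.3, 4.8, -3.2, -2.9, 3.2, -1.3, -2.1
Mean of differences = -0.0286
Numerator Σ(Δz_t−Δz̄)(Δz_{t+1}−Δz̄) = -10.5337
Denominator Σ(Δz_t−Δz̄)² = 59.7143
r_1(Δz) = -10.5337 / 59.7143 = -0.176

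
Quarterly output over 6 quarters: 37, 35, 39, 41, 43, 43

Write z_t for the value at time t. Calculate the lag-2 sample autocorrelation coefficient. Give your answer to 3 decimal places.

Mean z̄ = (37 + 35 + 39 + 41 + 43 + 43)/6 = 39.6667
Deviations from mean: -2.6667, -4.6667, -0.6667, 1.3333, 3.3333, 3.3333
Σ(z_t−z̄)(z_{t+2}−z̄) = (1.7778) + (-6.2222) + (-2.2222) + (4.4444) = -2.2222
Denominator Σ(z_t−z̄)² = 53.3333
r_2 = -2.2222 / 53.3333 = -0.042

-0.042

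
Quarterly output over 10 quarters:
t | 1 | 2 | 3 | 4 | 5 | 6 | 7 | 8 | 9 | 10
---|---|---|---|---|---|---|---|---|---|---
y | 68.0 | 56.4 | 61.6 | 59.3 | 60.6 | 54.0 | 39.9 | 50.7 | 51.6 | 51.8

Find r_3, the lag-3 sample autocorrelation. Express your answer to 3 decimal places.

0.041

Mean ȳ = (68.0 + 56.4 + 61.6 + 59.3 + 60.6 + 54.0 + 39.9 + 50.7 + 51.6 + 51.8)/10 = 55.3900
Σ(y_t−ȳ)(y_{t+3}−ȳ) = (49.3051) + (5.2621) + (-8.6319) + (-60.5659) + (-24.4349) + (5.2681) + (55.6091) = 21.8117
Denominator Σ(y_t−ȳ)² = 532.1490
r_3 = 21.8117 / 532.1490 = 0.041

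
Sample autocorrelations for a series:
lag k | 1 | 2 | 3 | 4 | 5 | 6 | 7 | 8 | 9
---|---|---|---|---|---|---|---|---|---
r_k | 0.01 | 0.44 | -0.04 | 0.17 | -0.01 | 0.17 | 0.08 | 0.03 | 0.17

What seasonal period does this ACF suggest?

The largest autocorrelation is r_2 = 0.44; the remaining lags stay at or below 0.17.
The dominant spike at lag 2 indicates a seasonal period of 2.

2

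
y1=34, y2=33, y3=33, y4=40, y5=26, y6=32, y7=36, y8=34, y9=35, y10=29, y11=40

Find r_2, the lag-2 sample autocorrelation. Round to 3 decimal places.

-0.107

Mean ȳ = (34 + 33 + 33 + 40 + 26 + 32 + 36 + 34 + 35 + 29 + 40)/11 = 33.8182
Numerator Σ_{t=1}^{9}(y_t−ȳ)(y_{t+2}−ȳ) = -18.4298
Denominator Σ(y_t−ȳ)² = 171.6364
r_2 = -18.4298 / 171.6364 = -0.107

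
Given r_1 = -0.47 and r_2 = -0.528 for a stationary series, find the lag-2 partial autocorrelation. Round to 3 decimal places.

-0.961

φ_{22} = (r_2 − r_1²) / (1 − r_1²)
r_1² = (-0.47)² = 0.2209
Numerator = -0.528 − 0.2209 = -0.7489; denominator = 1 − 0.2209 = 0.7791
φ_{22} = -0.7489 / 0.7791 = -0.961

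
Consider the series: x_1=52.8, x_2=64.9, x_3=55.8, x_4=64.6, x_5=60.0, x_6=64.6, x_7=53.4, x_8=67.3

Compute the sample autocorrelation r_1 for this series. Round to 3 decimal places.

Mean x̄ = (52.8 + 64.9 + 55.8 + 64.6 + 60.0 + 64.6 + 53.4 + 67.3)/8 = 60.4250
Deviations from mean: -7.6250, 4.4750, -4.6250, 4.1750, -0.4250, 4.1750, -7.0250, 6.8750
Σ(x_t−x̄)(x_{t+1}−x̄) = (-34.1219) + (-20.6969) + (-19.3094) + (-1.7744) + (-1.7744) + (-29.3294) + (-48.2969) = -155.3031
Denominator Σ(x_t−x̄)² = 231.2150
r_1 = -155.3031 / 231.2150 = -0.672

-0.672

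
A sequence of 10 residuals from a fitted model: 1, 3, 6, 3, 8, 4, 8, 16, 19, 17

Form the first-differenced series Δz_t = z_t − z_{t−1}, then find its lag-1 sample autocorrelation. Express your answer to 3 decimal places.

-0.279

First differences Δz: 2, 3, -3, 5, -4, 4, 8, 3, -2
Mean of differences = 1.7778
Numerator Σ(Δz_t−Δz̄)(Δz_{t+1}−Δz̄) = -35.6049
Denominator Σ(Δz_t−Δz̄)² = 127.5556
r_1(Δz) = -35.6049 / 127.5556 = -0.279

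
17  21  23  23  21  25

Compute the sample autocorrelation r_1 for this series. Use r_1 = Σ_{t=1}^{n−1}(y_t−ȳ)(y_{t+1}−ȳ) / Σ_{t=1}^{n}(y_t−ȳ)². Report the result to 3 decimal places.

0.024

Mean ȳ = (17 + 21 + 23 + 23 + 21 + 25)/6 = 21.6667
Deviations from mean: -4.6667, -0.6667, 1.3333, 1.3333, -0.6667, 3.3333
Σ(y_t−ȳ)(y_{t+1}−ȳ) = (3.1111) + (-0.8889) + (1.7778) + (-0.8889) + (-2.2222) = 0.8889
Denominator Σ(y_t−ȳ)² = 37.3333
r_1 = 0.8889 / 37.3333 = 0.024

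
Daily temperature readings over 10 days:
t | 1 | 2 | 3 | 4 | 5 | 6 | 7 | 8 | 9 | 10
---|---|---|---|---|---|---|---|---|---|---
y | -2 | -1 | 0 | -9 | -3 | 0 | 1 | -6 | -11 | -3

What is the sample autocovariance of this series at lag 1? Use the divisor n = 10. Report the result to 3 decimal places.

1.184

Mean ȳ = (-2 − 1 + 0 − 9 − 3 + 0 + 1 − 6 − 11 − 3)/10 = -3.4000
Σ_{t=1}^{9}(y_t−ȳ)(y_{t+1}−ȳ) = 11.8400
γ_1 = 11.8400 / 10 = 1.184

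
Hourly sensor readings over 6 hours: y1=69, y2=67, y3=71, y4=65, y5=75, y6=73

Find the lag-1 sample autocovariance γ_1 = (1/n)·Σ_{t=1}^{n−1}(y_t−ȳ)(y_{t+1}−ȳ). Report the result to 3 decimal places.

-2.500

Mean ȳ = (69 + 67 + 71 + 65 + 75 + 73)/6 = 70.0000
Deviations: -1.0000, -3.0000, 1.0000, -5.0000, 5.0000, 3.0000
Σ_{t=1}^{5}(y_t−ȳ)(y_{t+1}−ȳ) = -15.0000
γ_1 = -15.0000 / 6 = -2.500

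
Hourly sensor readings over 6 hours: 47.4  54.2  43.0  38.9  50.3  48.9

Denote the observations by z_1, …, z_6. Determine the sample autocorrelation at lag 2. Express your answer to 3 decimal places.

Mean z̄ = (47.4 + 54.2 + 43.0 + 38.9 + 50.3 + 48.9)/6 = 47.1167
Deviations from mean: 0.2833, 7.0833, -4.1167, -8.2167, 3.1833, 1.7833
Σ(z_t−z̄)(z_{t+2}−z̄) = (-1.1664) + (-58.2014) + (-13.1047) + (-14.6531) = -87.1256
Denominator Σ(z_t−z̄)² = 148.0283
r_2 = -87.1256 / 148.0283 = -0.589

-0.589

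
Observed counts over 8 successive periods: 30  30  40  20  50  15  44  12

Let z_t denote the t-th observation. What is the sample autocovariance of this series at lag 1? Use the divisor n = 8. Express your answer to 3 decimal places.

Mean z̄ = (30 + 30 + 40 + 20 + 50 + 15 + 44 + 12)/8 = 30.1250
Σ_{t=1}^{7}(z_t−z̄)(z_{t+1}−z̄) = -1064.3906
γ_1 = -1064.3906 / 8 = -133.049

-133.049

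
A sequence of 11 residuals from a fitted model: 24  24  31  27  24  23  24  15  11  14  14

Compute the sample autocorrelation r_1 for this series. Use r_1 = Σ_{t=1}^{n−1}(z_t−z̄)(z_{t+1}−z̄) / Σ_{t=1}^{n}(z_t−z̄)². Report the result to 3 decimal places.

Mean z̄ = (24 + 24 + 31 + 27 + 24 + 23 + 24 + 15 + 11 + 14 + 14)/11 = 21.0000
Numerator Σ_{t=1}^{10}(z_t−z̄)(z_{t+1}−z̄) = 290.0000
Denominator Σ(z_t−z̄)² = 410.0000
r_1 = 290.0000 / 410.0000 = 0.707

0.707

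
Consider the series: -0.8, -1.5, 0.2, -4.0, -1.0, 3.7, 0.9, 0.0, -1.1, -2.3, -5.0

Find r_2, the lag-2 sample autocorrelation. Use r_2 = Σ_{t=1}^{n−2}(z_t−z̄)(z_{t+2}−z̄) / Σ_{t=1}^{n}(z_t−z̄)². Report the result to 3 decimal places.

-0.160

Mean z̄ = (-0.8 − 1.5 + 0.2 − 4.0 − 1.0 + 3.7 + 0.9 + 0.0 − 1.1 − 2.3 − 5.0)/11 = -0.9909
Numerator Σ_{t=1}^{9}(z_t−z̄)(z_{t+2}−z̄) = -8.8020
Denominator Σ(z_t−z̄)² = 55.1291
r_2 = -8.8020 / 55.1291 = -0.160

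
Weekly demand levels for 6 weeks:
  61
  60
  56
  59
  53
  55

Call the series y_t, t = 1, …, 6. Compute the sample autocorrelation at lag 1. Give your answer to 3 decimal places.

0.140

Mean ȳ = (61 + 60 + 56 + 59 + 53 + 55)/6 = 57.3333
Σ(y_t−ȳ)(y_{t+1}−ȳ) = (9.7778) + (-3.5556) + (-2.2222) + (-7.2222) + (10.1111) = 6.8889
Denominator Σ(y_t−ȳ)² = 49.3333
r_1 = 6.8889 / 49.3333 = 0.140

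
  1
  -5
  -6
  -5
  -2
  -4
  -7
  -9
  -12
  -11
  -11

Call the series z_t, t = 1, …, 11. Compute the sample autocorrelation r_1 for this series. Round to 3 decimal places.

0.544

Mean z̄ = (1 − 5 − 6 − 5 − 2 − 4 − 7 − 9 − 12 − 11 − 11)/11 = -6.4545
Numerator Σ_{t=1}^{10}(z_t−z̄)(z_{t+1}−z̄) = 89.6116
Denominator Σ(z_t−z̄)² = 164.7273
r_1 = 89.6116 / 164.7273 = 0.544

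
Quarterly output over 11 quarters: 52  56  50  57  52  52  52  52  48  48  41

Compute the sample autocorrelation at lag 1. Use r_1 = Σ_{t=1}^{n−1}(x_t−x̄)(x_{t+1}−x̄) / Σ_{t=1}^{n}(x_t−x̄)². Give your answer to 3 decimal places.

Mean x̄ = (52 + 56 + 50 + 57 + 52 + 52 + 52 + 52 + 48 + 48 + 41)/11 = 50.9091
Numerator Σ_{t=1}^{10}(x_t−x̄)(x_{t+1}−x̄) = 39.7190
Denominator Σ(x_t−x̄)² = 184.9091
r_1 = 39.7190 / 184.9091 = 0.215

0.215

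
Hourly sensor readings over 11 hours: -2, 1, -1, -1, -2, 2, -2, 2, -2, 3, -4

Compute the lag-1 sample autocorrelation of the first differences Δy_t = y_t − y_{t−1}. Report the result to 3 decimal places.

First differences Δy: 3, -2, 0, -1, 4, -4, 4, -4, 5, -7
Mean of differences = -0.2000
Numerator Σ(Δy_t−Δȳ)(Δy_{t+1}−Δȳ) = -112.6400
Denominator Σ(Δy_t−Δȳ)² = 151.6000
r_1(Δy) = -112.6400 / 151.6000 = -0.743

-0.743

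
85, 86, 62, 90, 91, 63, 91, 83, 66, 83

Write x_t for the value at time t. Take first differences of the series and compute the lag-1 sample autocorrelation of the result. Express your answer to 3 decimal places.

First differences Δx: 1, -24, 28, 1, -28, 28, -8, -17, 17
Mean of differences = -0.2222
Numerator Σ(Δx_t−Δx̄)(Δx_{t+1}−Δx̄) = -1861.4938
Denominator Σ(Δx_t−Δx̄)² = 3571.5556
r_1(Δx) = -1861.4938 / 3571.5556 = -0.521

-0.521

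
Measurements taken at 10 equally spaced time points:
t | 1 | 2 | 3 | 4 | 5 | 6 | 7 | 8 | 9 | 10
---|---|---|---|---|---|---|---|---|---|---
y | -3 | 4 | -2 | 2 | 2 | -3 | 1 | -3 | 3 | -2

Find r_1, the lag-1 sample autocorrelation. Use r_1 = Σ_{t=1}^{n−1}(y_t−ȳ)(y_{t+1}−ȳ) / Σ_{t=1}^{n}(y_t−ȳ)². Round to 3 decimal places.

-0.676

Mean ȳ = (-3 + 4 − 2 + 2 + 2 − 3 + 1 − 3 + 3 − 2)/10 = -0.1000
Numerator Σ_{t=1}^{9}(y_t−ȳ)(y_{t+1}−ȳ) = -46.6100
Denominator Σ(y_t−ȳ)² = 68.9000
r_1 = -46.6100 / 68.9000 = -0.676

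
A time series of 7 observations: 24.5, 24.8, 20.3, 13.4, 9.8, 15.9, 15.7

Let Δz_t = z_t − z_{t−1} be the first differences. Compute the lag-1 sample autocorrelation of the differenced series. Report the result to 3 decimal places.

First differences Δz: 0.3, -4.5, -6.9, -3.6, 6.1, -0.2
Mean of differences = -1.4667
Numerator Σ(Δz_t−Δz̄)(Δz_{t+1}−Δz̄) = 16.1556
Denominator Σ(Δz_t−Δz̄)² = 105.2533
r_1(Δz) = 16.1556 / 105.2533 = 0.153

0.153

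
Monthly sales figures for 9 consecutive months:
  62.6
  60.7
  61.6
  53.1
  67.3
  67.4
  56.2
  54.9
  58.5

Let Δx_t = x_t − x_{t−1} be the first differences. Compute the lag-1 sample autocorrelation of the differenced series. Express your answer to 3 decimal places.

-0.296

First differences Δx: -1.9, 0.9, -8.5, 14.2, 0.1, -11.2, -1.3, 3.6
Mean of differences = -0.5125
Numerator Σ(Δx_t−Δx̄)(Δx_{t+1}−Δx̄) = -123.1152
Denominator Σ(Δx_t−Δx̄)² = 416.3088
r_1(Δx) = -123.1152 / 416.3088 = -0.296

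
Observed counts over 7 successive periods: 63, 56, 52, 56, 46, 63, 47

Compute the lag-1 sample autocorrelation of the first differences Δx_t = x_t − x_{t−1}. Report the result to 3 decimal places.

-0.671

First differences Δx: -7, -4, 4, -10, 17, -16
Mean of differences = -2.6667
Numerator Σ(Δx_t−Δx̄)(Δx_{t+1}−Δx̄) = -458.4444
Denominator Σ(Δx_t−Δx̄)² = 683.3333
r_1(Δx) = -458.4444 / 683.3333 = -0.671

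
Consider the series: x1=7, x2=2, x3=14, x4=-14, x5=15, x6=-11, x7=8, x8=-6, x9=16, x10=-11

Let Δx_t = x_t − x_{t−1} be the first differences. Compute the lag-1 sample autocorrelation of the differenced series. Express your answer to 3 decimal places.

First differences Δx: -5, 12, -28, 29, -26, 19, -14, 22, -27
Mean of differences = -2.0000
Numerator Σ(Δx_t−Δx̄)(Δx_{t+1}−Δx̄) = -3600.0000
Denominator Σ(Δx_t−Δx̄)² = 4204.0000
r_1(Δx) = -3600.0000 / 4204.0000 = -0.856

-0.856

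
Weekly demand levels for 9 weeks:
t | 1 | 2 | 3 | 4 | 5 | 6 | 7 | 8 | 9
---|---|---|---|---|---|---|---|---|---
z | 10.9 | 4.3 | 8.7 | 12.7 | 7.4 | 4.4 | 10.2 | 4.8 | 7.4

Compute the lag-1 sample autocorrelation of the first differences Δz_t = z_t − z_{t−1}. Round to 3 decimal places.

-0.432

First differences Δz: -6.6, 4.4, 4.0, -5.3, -3.0, 5.8, -5.4, 2.6
Mean of differences = -0.4375
Numerator Σ(Δz_t−Δz̄)(Δz_{t+1}−Δz̄) = -79.4727
Denominator Σ(Δz_t−Δz̄)² = 184.0388
r_1(Δz) = -79.4727 / 184.0388 = -0.432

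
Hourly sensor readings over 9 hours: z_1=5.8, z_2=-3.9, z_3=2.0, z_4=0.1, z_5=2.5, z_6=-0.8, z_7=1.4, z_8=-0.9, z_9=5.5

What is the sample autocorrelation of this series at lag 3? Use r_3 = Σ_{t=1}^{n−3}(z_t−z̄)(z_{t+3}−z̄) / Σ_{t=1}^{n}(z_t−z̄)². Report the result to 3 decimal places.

-0.318

Mean z̄ = (5.8 − 3.9 + 2.0 + 0.1 + 2.5 − 0.8 + 1.4 − 0.9 + 5.5)/9 = 1.3000
Σ(z_t−z̄)(z_{t+3}−z̄) = (-5.4000) + (-6.2400) + (-1.4700) + (-0.1200) + (-2.6400) + (-8.8200) = -24.6900
Denominator Σ(z_t−z̄)² = 77.5600
r_3 = -24.6900 / 77.5600 = -0.318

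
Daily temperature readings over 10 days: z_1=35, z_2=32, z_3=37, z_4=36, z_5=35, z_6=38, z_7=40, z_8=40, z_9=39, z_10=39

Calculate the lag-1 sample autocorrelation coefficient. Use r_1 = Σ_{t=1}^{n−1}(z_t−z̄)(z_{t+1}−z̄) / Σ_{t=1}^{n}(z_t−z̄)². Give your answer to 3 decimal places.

Mean z̄ = (35 + 32 + 37 + 36 + 35 + 38 + 40 + 40 + 39 + 39)/10 = 37.1000
Numerator Σ_{t=1}^{9}(z_t−z̄)(z_{t+1}−z̄) = 31.8900
Denominator Σ(z_t−z̄)² = 60.9000
r_1 = 31.8900 / 60.9000 = 0.524

0.524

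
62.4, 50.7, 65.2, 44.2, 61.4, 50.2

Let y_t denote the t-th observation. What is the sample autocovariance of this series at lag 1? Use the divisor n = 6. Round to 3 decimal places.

-47.862

Mean ȳ = (62.4 + 50.7 + 65.2 + 44.2 + 61.4 + 50.2)/6 = 55.6833
Deviations: 6.7167, -4.9833, 9.5167, -11.4833, 5.7167, -5.4833
Σ_{t=1}^{5}(y_t−ȳ)(y_{t+1}−ȳ) = -287.1719
γ_1 = -287.1719 / 6 = -47.862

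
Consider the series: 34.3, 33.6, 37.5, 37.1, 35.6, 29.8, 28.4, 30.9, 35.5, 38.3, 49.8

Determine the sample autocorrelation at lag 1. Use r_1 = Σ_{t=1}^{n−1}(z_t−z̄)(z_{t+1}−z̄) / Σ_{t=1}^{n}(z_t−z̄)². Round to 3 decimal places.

0.350

Mean z̄ = (34.3 + 33.6 + 37.5 + 37.1 + 35.6 + 29.8 + 28.4 + 30.9 + 35.5 + 38.3 + 49.8)/11 = 35.5273
Numerator Σ_{t=1}^{10}(z_t−z̄)(z_{t+1}−z̄) = 114.7883
Denominator Σ(z_t−z̄)² = 328.0018
r_1 = 114.7883 / 328.0018 = 0.350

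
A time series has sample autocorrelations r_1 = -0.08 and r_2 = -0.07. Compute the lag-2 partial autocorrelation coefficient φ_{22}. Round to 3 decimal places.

-0.077

φ_{22} = (r_2 − r_1²) / (1 − r_1²)
r_1² = (-0.08)² = 0.0064
Numerator = -0.07 − 0.0064 = -0.0764; denominator = 1 − 0.0064 = 0.9936
φ_{22} = -0.0764 / 0.9936 = -0.077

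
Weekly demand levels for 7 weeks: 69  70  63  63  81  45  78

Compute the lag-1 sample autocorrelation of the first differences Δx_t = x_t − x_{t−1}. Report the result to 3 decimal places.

First differences Δx: 1, -7, 0, 18, -36, 33
Mean of differences = 1.5000
Numerator Σ(Δx_t−Δx̄)(Δx_{t+1}−Δx̄) = -1807.7500
Denominator Σ(Δx_t−Δx̄)² = 2745.5000
r_1(Δx) = -1807.7500 / 2745.5000 = -0.658

-0.658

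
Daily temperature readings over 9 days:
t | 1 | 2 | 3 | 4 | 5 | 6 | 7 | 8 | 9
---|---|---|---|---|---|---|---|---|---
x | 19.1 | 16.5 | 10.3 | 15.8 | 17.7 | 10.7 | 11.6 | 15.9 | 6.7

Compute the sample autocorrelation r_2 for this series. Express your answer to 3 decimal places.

-0.238

Mean x̄ = (19.1 + 16.5 + 10.3 + 15.8 + 17.7 + 10.7 + 11.6 + 15.9 + 6.7)/9 = 13.8111
Numerator Σ_{t=1}^{7}(x_t−x̄)(x_{t+2}−x̄) = -32.4380
Denominator Σ(x_t−x̄)² = 136.1089
r_2 = -32.4380 / 136.1089 = -0.238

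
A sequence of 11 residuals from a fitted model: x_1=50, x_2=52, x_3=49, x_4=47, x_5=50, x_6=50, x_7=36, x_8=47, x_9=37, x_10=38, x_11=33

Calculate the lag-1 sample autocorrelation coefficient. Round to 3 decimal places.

Mean x̄ = (50 + 52 + 49 + 47 + 50 + 50 + 36 + 47 + 37 + 38 + 33)/11 = 44.4545
Numerator Σ_{t=1}^{10}(x_t−x̄)(x_{t+1}−x̄) = 167.2479
Denominator Σ(x_t−x̄)² = 482.7273
r_1 = 167.2479 / 482.7273 = 0.346

0.346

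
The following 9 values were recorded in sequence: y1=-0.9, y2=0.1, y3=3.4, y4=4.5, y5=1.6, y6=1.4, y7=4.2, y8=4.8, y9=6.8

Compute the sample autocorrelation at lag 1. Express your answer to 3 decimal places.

0.360

Mean ȳ = (-0.9 + 0.1 + 3.4 + 4.5 + 1.6 + 1.4 + 4.2 + 4.8 + 6.8)/9 = 2.8778
Numerator Σ_{t=1}^{8}(y_t−ȳ)(y_{t+1}−ȳ) = 17.8328
Denominator Σ(y_t−ȳ)² = 49.5356
r_1 = 17.8328 / 49.5356 = 0.360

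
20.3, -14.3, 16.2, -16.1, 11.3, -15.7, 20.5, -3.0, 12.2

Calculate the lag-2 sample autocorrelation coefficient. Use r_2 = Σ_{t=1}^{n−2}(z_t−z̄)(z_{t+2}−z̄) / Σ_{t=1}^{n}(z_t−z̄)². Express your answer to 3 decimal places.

Mean z̄ = (20.3 − 14.3 + 16.2 − 16.1 + 11.3 − 15.7 + 20.5 − 3.0 + 12.2)/9 = 3.4889
Σ(z_t−z̄)(z_{t+2}−z̄) = (213.6879) + (348.4646) + (99.2879) + (375.8890) + (132.8757) + (124.5146) + (148.1857) = 1442.9053
Denominator Σ(z_t−z̄)² = 1980.9489
r_2 = 1442.9053 / 1980.9489 = 0.728

0.728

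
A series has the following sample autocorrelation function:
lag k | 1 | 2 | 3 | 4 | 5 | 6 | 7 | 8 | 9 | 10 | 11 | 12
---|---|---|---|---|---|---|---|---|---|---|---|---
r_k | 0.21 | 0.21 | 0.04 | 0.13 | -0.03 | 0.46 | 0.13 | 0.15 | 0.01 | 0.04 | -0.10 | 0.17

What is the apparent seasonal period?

The largest autocorrelation is r_6 = 0.46; the remaining lags stay at or below 0.21.
The dominant spike at lag 6 indicates a seasonal period of 6.

6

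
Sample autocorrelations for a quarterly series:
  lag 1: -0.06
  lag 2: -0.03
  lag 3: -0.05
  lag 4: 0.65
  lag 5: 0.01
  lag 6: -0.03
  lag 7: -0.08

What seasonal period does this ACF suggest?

The largest autocorrelation is r_4 = 0.65; the remaining lags stay at or below 0.01.
The dominant spike at lag 4 indicates a seasonal period of 4.

4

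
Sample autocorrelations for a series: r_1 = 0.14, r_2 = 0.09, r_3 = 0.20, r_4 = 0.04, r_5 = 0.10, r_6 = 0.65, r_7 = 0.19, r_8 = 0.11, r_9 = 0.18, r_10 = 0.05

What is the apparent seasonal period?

6

The largest autocorrelation is r_6 = 0.65; the remaining lags stay at or below 0.20.
The dominant spike at lag 6 indicates a seasonal period of 6.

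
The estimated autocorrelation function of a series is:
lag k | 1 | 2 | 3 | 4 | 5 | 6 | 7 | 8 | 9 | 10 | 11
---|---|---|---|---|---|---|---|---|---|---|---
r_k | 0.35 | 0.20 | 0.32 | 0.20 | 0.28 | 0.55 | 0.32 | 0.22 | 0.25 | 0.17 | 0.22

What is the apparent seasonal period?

6

The largest autocorrelation is r_6 = 0.55; the remaining lags stay at or below 0.35. The elevated value at lag 1 (0.35), dropping to 0.20 at lag 2, reflects decaying short-term dependence rather than seasonality.
The dominant spike at lag 6 indicates a seasonal period of 6.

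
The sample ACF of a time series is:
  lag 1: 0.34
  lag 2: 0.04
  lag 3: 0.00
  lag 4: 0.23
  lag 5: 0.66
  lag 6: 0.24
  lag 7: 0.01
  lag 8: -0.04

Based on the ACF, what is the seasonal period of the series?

5

The largest autocorrelation is r_5 = 0.66; the remaining lags stay at or below 0.34. The elevated value at lag 1 (0.34), dropping to 0.04 at lag 2, reflects decaying short-term dependence rather than seasonality.
The dominant spike at lag 5 indicates a seasonal period of 5.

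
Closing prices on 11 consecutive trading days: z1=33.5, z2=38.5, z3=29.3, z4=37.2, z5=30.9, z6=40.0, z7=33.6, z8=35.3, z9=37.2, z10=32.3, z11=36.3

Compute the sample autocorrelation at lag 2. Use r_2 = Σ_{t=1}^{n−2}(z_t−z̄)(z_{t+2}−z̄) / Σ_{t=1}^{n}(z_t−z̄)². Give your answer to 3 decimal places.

0.518

Mean z̄ = (33.5 + 38.5 + 29.3 + 37.2 + 30.9 + 40.0 + 33.6 + 35.3 + 37.2 + 32.3 + 36.3)/11 = 34.9182
Numerator Σ_{t=1}^{9}(z_t−z̄)(z_{t+2}−z̄) = 56.6939
Denominator Σ(z_t−z̄)² = 109.4364
r_2 = 56.6939 / 109.4364 = 0.518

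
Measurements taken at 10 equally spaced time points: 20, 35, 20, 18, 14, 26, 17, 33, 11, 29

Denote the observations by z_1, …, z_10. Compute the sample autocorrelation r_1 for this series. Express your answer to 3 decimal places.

-0.538

Mean z̄ = (20 + 35 + 20 + 18 + 14 + 26 + 17 + 33 + 11 + 29)/10 = 22.3000
Numerator Σ_{t=1}^{9}(z_t−z̄)(z_{t+1}−z̄) = -316.4900
Denominator Σ(z_t−z̄)² = 588.1000
r_1 = -316.4900 / 588.1000 = -0.538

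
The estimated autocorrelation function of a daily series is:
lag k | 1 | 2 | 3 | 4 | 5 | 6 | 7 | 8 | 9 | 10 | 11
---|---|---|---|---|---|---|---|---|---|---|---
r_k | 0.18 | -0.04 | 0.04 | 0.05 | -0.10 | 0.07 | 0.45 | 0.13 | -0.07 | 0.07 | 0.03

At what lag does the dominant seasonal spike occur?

The largest autocorrelation is r_7 = 0.45; the remaining lags stay at or below 0.18.
The dominant spike at lag 7 indicates a seasonal period of 7.

7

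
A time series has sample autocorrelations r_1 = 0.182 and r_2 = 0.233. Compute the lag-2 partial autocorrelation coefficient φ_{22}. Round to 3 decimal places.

0.207

φ_{22} = (r_2 − r_1²) / (1 − r_1²)
r_1² = (0.182)² = 0.033124
Numerator = 0.233 − 0.0331 = 0.1999; denominator = 1 − 0.0331 = 0.9669
φ_{22} = 0.1999 / 0.9669 = 0.207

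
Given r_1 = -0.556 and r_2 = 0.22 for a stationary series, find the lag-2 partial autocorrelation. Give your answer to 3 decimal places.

-0.129

φ_{22} = (r_2 − r_1²) / (1 − r_1²)
r_1² = (-0.556)² = 0.309136
Numerator = 0.22 − 0.3091 = -0.0891; denominator = 1 − 0.3091 = 0.6909
φ_{22} = -0.0891 / 0.6909 = -0.129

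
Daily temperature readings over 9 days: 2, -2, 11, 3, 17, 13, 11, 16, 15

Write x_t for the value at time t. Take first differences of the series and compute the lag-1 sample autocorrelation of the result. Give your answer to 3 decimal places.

-0.772

First differences Δx: -4, 13, -8, 14, -4, -2, 5, -1
Mean of differences = 1.6250
Numerator Σ(Δx_t−Δx̄)(Δx_{t+1}−Δx̄) = -362.8906
Denominator Σ(Δx_t−Δx̄)² = 469.8750
r_1(Δx) = -362.8906 / 469.8750 = -0.772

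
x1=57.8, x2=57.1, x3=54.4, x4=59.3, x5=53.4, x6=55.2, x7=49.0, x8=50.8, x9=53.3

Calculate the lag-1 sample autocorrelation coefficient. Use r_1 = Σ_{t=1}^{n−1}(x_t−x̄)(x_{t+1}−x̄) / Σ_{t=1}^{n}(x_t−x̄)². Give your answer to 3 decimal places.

Mean x̄ = (57.8 + 57.1 + 54.4 + 59.3 + 53.4 + 55.2 + 49.0 + 50.8 + 53.3)/9 = 54.4778
Numerator Σ_{t=1}^{8}(x_t−x̄)(x_{t+1}−x̄) = 22.6784
Denominator Σ(x_t−x̄)² = 87.7756
r_1 = 22.6784 / 87.7756 = 0.258

0.258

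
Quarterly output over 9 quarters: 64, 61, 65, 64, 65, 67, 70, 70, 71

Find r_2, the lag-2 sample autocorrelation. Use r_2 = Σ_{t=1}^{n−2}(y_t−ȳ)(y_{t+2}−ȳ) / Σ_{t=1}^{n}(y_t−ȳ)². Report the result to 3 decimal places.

Mean ȳ = (64 + 61 + 65 + 64 + 65 + 67 + 70 + 70 + 71)/9 = 66.3333
Σ(y_t−ȳ)(y_{t+2}−ȳ) = (3.1111) + (12.4444) + (1.7778) + (-1.5556) + (-4.8889) + (2.4444) + (17.1111) = 30.4444
Denominator Σ(y_t−ȳ)² = 92.0000
r_2 = 30.4444 / 92.0000 = 0.331

0.331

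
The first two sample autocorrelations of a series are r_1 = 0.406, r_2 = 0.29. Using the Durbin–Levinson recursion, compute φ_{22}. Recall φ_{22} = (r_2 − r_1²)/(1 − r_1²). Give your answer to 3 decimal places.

φ_{22} = (r_2 − r_1²) / (1 − r_1²)
r_1² = (0.406)² = 0.164836
Numerator = 0.29 − 0.1648 = 0.1252; denominator = 1 − 0.1648 = 0.8352
φ_{22} = 0.1252 / 0.8352 = 0.150

0.150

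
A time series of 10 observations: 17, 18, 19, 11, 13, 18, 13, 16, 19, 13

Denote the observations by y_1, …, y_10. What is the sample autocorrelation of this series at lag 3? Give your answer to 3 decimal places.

0.282

Mean ȳ = (17 + 18 + 19 + 11 + 13 + 18 + 13 + 16 + 19 + 13)/10 = 15.7000
Σ(y_t−ȳ)(y_{t+3}−ȳ) = (-6.1100) + (-6.2100) + (7.5900) + (12.6900) + (-0.8100) + (7.5900) + (7.2900) = 22.0300
Denominator Σ(y_t−ȳ)² = 78.1000
r_3 = 22.0300 / 78.1000 = 0.282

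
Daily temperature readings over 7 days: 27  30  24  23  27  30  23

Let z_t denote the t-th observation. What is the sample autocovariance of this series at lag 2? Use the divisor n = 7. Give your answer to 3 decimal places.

Mean z̄ = (27 + 30 + 24 + 23 + 27 + 30 + 23)/7 = 26.2857
Deviations: 0.7143, 3.7143, -2.2857, -3.2857, 0.7143, 3.7143, -3.2857
Σ_{t=1}^{5}(z_t−z̄)(z_{t+2}−z̄) = -30.0204
γ_2 = -30.0204 / 7 = -4.289

-4.289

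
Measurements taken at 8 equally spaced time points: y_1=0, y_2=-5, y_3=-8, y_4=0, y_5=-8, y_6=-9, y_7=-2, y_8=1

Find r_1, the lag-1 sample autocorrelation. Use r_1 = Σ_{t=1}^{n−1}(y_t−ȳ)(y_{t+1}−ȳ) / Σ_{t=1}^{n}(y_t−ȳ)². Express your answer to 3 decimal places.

-0.093

Mean ȳ = (0 − 5 − 8 + 0 − 8 − 9 − 2 + 1)/8 = -3.8750
Deviations from mean: 3.8750, -1.1250, -4.1250, 3.8750, -4.1250, -5.1250, 1.8750, 4.8750
Σ(y_t−ȳ)(y_{t+1}−ȳ) = (-4.3594) + (4.6406) + (-15.9844) + (-15.9844) + (21.1406) + (-9.6094) + (9.1406) = -11.0156
Denominator Σ(y_t−ȳ)² = 118.8750
r_1 = -11.0156 / 118.8750 = -0.093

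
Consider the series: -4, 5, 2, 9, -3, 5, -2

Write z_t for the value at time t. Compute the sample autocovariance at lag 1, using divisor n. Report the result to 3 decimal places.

-11.114

Mean z̄ = (-4 + 5 + 2 + 9 − 3 + 5 − 2)/7 = 1.7143
Σ_{t=1}^{6}(z_t−z̄)(z_{t+1}−z̄) = -77.7959
γ_1 = -77.7959 / 7 = -11.114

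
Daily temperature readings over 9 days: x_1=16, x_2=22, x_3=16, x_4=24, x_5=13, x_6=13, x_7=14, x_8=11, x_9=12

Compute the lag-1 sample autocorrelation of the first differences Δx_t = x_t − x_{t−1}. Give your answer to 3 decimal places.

First differences Δx: 6, -6, 8, -11, 0, 1, -3, 1
Mean of differences = -0.5000
Numerator Σ(Δx_t−Δx̄)(Δx_{t+1}−Δx̄) = -183.7500
Denominator Σ(Δx_t−Δx̄)² = 266.0000
r_1(Δx) = -183.7500 / 266.0000 = -0.691

-0.691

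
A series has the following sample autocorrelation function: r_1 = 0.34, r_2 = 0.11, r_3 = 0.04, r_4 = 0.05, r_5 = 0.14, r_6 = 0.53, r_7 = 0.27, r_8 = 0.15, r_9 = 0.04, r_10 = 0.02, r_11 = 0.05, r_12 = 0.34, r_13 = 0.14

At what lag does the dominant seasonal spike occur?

The largest autocorrelation is r_6 = 0.53; the remaining lags stay at or below 0.34. The elevated value at lag 1 (0.34), dropping to 0.11 at lag 2, reflects decaying short-term dependence rather than seasonality.
The dominant spike at lag 6 indicates a seasonal period of 6.

6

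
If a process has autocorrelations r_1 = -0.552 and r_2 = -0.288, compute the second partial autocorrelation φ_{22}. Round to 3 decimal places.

φ_{22} = (r_2 − r_1²) / (1 − r_1²)
r_1² = (-0.552)² = 0.304704
Numerator = -0.288 − 0.3047 = -0.5927; denominator = 1 − 0.3047 = 0.6953
φ_{22} = -0.5927 / 0.6953 = -0.852

-0.852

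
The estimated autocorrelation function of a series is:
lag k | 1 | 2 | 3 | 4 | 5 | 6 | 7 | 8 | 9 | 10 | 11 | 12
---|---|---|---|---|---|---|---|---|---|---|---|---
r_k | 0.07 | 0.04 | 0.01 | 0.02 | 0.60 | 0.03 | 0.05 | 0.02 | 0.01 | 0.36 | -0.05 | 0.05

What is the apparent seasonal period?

The largest autocorrelation is r_5 = 0.60, with a weaker echo at lag 10 (0.36); the remaining lags stay at or below 0.07.
The dominant spike at lag 5 indicates a seasonal period of 5.

5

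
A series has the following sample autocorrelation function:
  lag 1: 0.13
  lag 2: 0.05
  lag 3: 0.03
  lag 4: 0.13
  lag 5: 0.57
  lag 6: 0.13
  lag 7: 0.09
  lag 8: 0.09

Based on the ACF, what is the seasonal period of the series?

The largest autocorrelation is r_5 = 0.57; the remaining lags stay at or below 0.13.
The dominant spike at lag 5 indicates a seasonal period of 5.

5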